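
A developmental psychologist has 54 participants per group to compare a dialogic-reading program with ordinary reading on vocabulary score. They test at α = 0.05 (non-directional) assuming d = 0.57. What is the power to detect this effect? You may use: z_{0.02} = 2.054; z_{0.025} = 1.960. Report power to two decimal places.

power ≈ 0.84

For two equal groups, power = Φ(d·√(n/2) − z_{α/2}).
d·√(n/2) = 0.57 × √(54/2) = 0.57 × 5.196 = 2.962.
z_β = 2.962 − 1.960 = 1.002.
Power = Φ(1.002) = 0.842.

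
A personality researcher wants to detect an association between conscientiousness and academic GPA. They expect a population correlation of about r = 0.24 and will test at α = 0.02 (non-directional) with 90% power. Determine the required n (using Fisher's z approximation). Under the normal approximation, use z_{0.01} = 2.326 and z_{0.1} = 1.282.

Fisher's z: C = ½·ln((1+r)/(1−r)) = ½·ln(1.6316) = 0.2448.
n = ((z_{α/2} + z_β)/C)² + 3.
(2.326 + 1.282) / 0.2448 = 3.608 / 0.2448 = 14.739.
n = 14.739² + 3 = 217.23 + 3 = 220.2.
Round up.

n = 221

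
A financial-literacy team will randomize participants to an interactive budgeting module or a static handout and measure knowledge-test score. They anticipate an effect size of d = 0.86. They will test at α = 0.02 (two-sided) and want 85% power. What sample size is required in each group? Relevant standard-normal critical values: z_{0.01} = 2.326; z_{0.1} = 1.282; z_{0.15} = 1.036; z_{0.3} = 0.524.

For two independent groups with equal n: n = 2·((z_{α/2} + z_β) / d)².
z_{α/2} + z_β = 2.326 + 1.036 = 3.362.
n = 2 × (3.362 / 0.86)² = 2 × 3.909² = 2 × 15.28 = 30.6.
Round up to the next whole participant.

n = 31 per group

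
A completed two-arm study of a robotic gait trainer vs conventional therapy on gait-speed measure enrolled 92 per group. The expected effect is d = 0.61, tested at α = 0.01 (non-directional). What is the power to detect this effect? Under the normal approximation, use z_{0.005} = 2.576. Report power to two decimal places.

For two equal groups, power = Φ(d·√(n/2) − z_{α/2}).
d·√(n/2) = 0.61 × √(92/2) = 0.61 × 6.782 = 4.137.
z_β = 4.137 − 2.576 = 1.561.
Power = Φ(1.561) = 0.941.

power ≈ 0.94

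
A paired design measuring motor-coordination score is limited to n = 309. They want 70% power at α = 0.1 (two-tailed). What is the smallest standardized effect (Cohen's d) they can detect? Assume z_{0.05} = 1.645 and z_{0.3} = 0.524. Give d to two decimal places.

For a single sample (or paired design) of n = 309: d_min = (z_{α/2} + z_β)/√n.
z-sum = 1.645 + 0.524 = 2.169.
d_min = 2.169 / √309 = 2.169 / 17.578 = 0.123.

d_min ≈ 0.12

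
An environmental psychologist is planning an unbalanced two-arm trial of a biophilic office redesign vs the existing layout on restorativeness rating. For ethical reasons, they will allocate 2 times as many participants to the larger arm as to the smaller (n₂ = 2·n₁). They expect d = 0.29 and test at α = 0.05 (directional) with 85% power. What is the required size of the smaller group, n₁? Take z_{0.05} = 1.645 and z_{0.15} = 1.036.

n₁ = 129

With allocation ratio k = n₂/n₁ = 2, Var(x̄₁−x̄₂) = σ²(1/n₁ + 1/(k·n₁)) = σ²·(k+1)/(k·n₁).
So n₁ = (1 + 1/k)·((z_{α} + z_β)/d)² = 1.500 × (2.681/0.29)².
n₁ = 1.500 × 85.47 = 128.2.
Round up: n₁ = 129, giving n₂ = 2 × 129 = 258.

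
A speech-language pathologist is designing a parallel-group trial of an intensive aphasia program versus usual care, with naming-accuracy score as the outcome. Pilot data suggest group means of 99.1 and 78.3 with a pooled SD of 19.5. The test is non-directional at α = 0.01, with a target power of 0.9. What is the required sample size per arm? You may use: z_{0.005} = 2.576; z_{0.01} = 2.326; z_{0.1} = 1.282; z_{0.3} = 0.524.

n = 27 per group

Cohen's d = |M₁ − M₂| / SD_pooled = |99.1 − 78.3| / 19.5 = 20.8 / 19.5 = 1.067.
For two independent groups with equal n: n = 2·((z_{α/2} + z_β) / d)².
z_{α/2} + z_β = 2.576 + 1.282 = 3.858.
n = 2 × (3.858 / 1.067)² = 2 × 3.616² = 2 × 13.07 = 26.1.
Round up to the next whole participant.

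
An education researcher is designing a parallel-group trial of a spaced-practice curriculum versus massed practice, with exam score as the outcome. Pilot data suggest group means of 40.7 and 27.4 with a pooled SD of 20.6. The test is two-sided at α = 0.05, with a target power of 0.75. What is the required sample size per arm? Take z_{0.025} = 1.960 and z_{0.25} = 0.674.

Cohen's d = |M₁ − M₂| / SD_pooled = |40.7 − 27.4| / 20.6 = 13.3 / 20.6 = 0.646.
For two independent groups with equal n: n = 2·((z_{α/2} + z_β) / d)².
z_{α/2} + z_β = 1.960 + 0.674 = 2.634.
n = 2 × (2.634 / 0.646)² = 2 × 4.077² = 2 × 16.63 = 33.3.
Round up to the next whole participant.

n = 34 per group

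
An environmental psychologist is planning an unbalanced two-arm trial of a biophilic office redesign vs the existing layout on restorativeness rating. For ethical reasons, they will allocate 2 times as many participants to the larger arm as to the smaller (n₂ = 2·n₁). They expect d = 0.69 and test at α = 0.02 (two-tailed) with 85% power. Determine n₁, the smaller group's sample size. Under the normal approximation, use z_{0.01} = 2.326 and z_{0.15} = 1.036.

With allocation ratio k = n₂/n₁ = 2, Var(x̄₁−x̄₂) = σ²(1/n₁ + 1/(k·n₁)) = σ²·(k+1)/(k·n₁).
So n₁ = (1 + 1/k)·((z_{α/2} + z_β)/d)² = 1.500 × (3.362/0.69)².
n₁ = 1.500 × 23.74 = 35.6.
Round up: n₁ = 36, giving n₂ = 2 × 36 = 72.

n₁ = 36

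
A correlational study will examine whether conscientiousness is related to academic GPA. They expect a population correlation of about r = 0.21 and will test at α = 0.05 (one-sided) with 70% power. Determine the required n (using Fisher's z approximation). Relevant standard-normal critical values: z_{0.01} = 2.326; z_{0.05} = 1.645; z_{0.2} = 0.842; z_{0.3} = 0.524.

Fisher's z: C = ½·ln((1+r)/(1−r)) = ½·ln(1.5316) = 0.2132.
n = ((z_{α} + z_β)/C)² + 3.
(1.645 + 0.524) / 0.2132 = 2.169 / 0.2132 = 10.174.
n = 10.174² + 3 = 103.50 + 3 = 106.5.
Round up.

n = 107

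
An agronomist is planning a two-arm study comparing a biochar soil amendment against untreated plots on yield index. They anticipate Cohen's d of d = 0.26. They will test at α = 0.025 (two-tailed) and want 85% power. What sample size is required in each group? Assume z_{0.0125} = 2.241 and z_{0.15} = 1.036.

n = 318 per group

For two independent groups with equal n: n = 2·((z_{α/2} + z_β) / d)².
z_{α/2} + z_β = 2.241 + 1.036 = 3.277.
n = 2 × (3.277 / 0.26)² = 2 × 12.604² = 2 × 158.86 = 317.7.
Round up to the next whole participant.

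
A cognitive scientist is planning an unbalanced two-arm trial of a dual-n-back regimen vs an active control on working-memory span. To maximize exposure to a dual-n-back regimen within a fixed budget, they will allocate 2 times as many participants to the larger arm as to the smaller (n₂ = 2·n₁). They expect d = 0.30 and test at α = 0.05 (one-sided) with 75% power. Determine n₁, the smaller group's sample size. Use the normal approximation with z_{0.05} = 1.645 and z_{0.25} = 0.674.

With allocation ratio k = n₂/n₁ = 2, Var(x̄₁−x̄₂) = σ²(1/n₁ + 1/(k·n₁)) = σ²·(k+1)/(k·n₁).
So n₁ = (1 + 1/k)·((z_{α} + z_β)/d)² = 1.500 × (2.319/0.30)².
n₁ = 1.500 × 59.75 = 89.6.
Round up: n₁ = 90, giving n₂ = 2 × 90 = 180.

n₁ = 90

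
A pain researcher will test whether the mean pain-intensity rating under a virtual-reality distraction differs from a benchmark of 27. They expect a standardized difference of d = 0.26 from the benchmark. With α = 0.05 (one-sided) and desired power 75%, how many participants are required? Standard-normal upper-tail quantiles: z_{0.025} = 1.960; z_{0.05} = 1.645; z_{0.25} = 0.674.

n = 80

For a one-sample test: n = ((z_{α} + z_β) / d)².
z_{α} + z_β = 1.645 + 0.674 = 2.319.
n = (2.319 / 0.26)² = 8.919² = 79.55.
Round up.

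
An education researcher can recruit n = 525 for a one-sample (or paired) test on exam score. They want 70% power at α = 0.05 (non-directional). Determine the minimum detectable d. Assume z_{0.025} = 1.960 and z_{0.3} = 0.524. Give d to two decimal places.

d_min ≈ 0.11

For a single sample (or paired design) of n = 525: d_min = (z_{α/2} + z_β)/√n.
z-sum = 1.960 + 0.524 = 2.484.
d_min = 2.484 / √525 = 2.484 / 22.913 = 0.108.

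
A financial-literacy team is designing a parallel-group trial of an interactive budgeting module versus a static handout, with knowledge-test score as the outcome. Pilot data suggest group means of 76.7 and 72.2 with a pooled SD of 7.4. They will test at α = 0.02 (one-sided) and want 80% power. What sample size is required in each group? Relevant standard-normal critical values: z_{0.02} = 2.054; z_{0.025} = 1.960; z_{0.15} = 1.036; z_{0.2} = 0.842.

n = 46 per group

Cohen's d = |M₁ − M₂| / SD_pooled = |76.7 − 72.2| / 7.4 = 4.5 / 7.4 = 0.608.
For two independent groups with equal n: n = 2·((z_{α} + z_β) / d)².
z_{α} + z_β = 2.054 + 0.842 = 2.896.
n = 2 × (2.896 / 0.608)² = 2 × 4.763² = 2 × 22.69 = 45.4.
Round up to the next whole participant.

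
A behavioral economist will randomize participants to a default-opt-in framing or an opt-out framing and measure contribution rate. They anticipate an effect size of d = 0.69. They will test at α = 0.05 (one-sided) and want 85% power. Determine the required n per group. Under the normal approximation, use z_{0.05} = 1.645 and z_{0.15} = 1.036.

n = 31 per group

For two independent groups with equal n: n = 2·((z_{α} + z_β) / d)².
z_{α} + z_β = 1.645 + 1.036 = 2.681.
n = 2 × (2.681 / 0.69)² = 2 × 3.886² = 2 × 15.10 = 30.2.
Round up to the next whole participant.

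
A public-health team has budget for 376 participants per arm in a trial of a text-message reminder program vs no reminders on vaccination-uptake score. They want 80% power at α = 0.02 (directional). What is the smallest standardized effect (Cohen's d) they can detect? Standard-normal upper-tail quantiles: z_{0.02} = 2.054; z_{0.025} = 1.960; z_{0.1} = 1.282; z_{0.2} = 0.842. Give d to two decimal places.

d_min ≈ 0.21

For two independent groups of n = 376 each: d_min = (z_{α} + z_β)·√(2/n).
z-sum = 2.054 + 0.842 = 2.896.
d_min = 2.896 × √(2/376) = 2.896 × 0.0729 = 0.211.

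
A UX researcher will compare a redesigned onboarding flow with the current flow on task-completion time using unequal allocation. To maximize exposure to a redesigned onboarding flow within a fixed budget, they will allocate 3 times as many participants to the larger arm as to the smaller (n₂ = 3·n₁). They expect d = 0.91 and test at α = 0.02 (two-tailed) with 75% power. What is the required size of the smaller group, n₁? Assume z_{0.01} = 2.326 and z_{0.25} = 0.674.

With allocation ratio k = n₂/n₁ = 3, Var(x̄₁−x̄₂) = σ²(1/n₁ + 1/(k·n₁)) = σ²·(k+1)/(k·n₁).
So n₁ = (1 + 1/k)·((z_{α/2} + z_β)/d)² = 1.333 × (3.000/0.91)².
n₁ = 1.333 × 10.87 = 14.5.
Round up: n₁ = 15, giving n₂ = 3 × 15 = 45.

n₁ = 15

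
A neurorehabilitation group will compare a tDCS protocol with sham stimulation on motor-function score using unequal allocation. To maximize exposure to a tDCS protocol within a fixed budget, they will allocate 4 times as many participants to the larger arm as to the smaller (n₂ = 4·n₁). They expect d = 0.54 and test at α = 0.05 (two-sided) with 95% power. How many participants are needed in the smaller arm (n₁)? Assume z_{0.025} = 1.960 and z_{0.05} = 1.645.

n₁ = 56

With allocation ratio k = n₂/n₁ = 4, Var(x̄₁−x̄₂) = σ²(1/n₁ + 1/(k·n₁)) = σ²·(k+1)/(k·n₁).
So n₁ = (1 + 1/k)·((z_{α/2} + z_β)/d)² = 1.250 × (3.605/0.54)².
n₁ = 1.250 × 44.57 = 55.7.
Round up: n₁ = 56, giving n₂ = 4 × 56 = 224.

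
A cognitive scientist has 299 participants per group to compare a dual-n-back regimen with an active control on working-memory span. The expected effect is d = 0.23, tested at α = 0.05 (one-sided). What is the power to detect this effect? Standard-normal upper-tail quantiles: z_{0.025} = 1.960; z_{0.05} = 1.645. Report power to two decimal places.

power ≈ 0.88

For two equal groups, power = Φ(d·√(n/2) − z_{α}).
d·√(n/2) = 0.23 × √(299/2) = 0.23 × 12.227 = 2.812.
z_β = 2.812 − 1.645 = 1.167.
Power = Φ(1.167) = 0.878.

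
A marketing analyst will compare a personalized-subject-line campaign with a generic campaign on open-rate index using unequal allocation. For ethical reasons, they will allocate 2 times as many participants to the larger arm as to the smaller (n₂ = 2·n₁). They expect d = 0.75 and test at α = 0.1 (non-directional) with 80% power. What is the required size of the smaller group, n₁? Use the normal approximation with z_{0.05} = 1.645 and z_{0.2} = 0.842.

With allocation ratio k = n₂/n₁ = 2, Var(x̄₁−x̄₂) = σ²(1/n₁ + 1/(k·n₁)) = σ²·(k+1)/(k·n₁).
So n₁ = (1 + 1/k)·((z_{α/2} + z_β)/d)² = 1.500 × (2.487/0.75)².
n₁ = 1.500 × 11.00 = 16.5.
Round up: n₁ = 17, giving n₂ = 2 × 17 = 34.

n₁ = 17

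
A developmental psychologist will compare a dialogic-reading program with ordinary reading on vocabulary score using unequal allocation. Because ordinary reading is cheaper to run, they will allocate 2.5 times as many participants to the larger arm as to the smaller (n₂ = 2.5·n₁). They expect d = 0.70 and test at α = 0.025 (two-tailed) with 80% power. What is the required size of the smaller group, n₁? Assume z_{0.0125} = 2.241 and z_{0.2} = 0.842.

n₁ = 28

With allocation ratio k = n₂/n₁ = 2.5, Var(x̄₁−x̄₂) = σ²(1/n₁ + 1/(k·n₁)) = σ²·(k+1)/(k·n₁).
So n₁ = (1 + 1/k)·((z_{α/2} + z_β)/d)² = 1.400 × (3.083/0.70)².
n₁ = 1.400 × 19.40 = 27.2.
Round up: n₁ = 28, giving n₂ = 2.5 × 28 = 70.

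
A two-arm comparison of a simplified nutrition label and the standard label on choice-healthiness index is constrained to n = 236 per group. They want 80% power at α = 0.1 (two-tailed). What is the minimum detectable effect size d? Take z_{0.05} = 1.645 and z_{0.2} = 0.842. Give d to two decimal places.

For two independent groups of n = 236 each: d_min = (z_{α/2} + z_β)·√(2/n).
z-sum = 1.645 + 0.842 = 2.487.
d_min = 2.487 × √(2/236) = 2.487 × 0.0921 = 0.229.

d_min ≈ 0.23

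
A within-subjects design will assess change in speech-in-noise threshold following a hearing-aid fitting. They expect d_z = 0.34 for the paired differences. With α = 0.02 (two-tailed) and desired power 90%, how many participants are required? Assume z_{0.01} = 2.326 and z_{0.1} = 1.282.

n = 113 pairs

For a paired (one-sample on differences) test: n = ((z_{α/2} + z_β) / d)².
z_{α/2} + z_β = 2.326 + 1.282 = 3.608.
n = (3.608 / 0.34)² = 10.612² = 112.61.
Round up.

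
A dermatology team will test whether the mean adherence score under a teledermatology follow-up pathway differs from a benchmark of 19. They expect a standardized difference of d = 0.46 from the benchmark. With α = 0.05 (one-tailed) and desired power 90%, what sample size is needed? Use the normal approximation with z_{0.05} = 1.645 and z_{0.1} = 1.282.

For a one-sample test: n = ((z_{α} + z_β) / d)².
z_{α} + z_β = 1.645 + 1.282 = 2.927.
n = (2.927 / 0.46)² = 6.363² = 40.49.
Round up.

n = 41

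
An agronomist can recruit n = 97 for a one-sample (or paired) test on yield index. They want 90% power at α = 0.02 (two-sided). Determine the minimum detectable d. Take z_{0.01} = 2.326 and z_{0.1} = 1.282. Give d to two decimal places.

For a single sample (or paired design) of n = 97: d_min = (z_{α/2} + z_β)/√n.
z-sum = 2.326 + 1.282 = 3.608.
d_min = 3.608 / √97 = 3.608 / 9.849 = 0.366.

d_min ≈ 0.37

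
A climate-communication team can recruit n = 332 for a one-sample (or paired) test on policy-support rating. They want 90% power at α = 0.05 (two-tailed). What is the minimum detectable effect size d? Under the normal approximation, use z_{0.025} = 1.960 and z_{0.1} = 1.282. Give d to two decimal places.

For a single sample (or paired design) of n = 332: d_min = (z_{α/2} + z_β)/√n.
z-sum = 1.960 + 1.282 = 3.242.
d_min = 3.242 / √332 = 3.242 / 18.221 = 0.178.

d_min ≈ 0.18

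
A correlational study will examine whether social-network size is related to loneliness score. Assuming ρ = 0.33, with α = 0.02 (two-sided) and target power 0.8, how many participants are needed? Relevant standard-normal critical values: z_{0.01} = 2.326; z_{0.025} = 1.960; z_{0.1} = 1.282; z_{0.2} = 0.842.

n = 89

Fisher's z: C = ½·ln((1+r)/(1−r)) = ½·ln(1.9851) = 0.3428.
n = ((z_{α/2} + z_β)/C)² + 3.
(2.326 + 0.842) / 0.3428 = 3.168 / 0.3428 = 9.242.
n = 9.242² + 3 = 85.41 + 3 = 88.4.
Round up.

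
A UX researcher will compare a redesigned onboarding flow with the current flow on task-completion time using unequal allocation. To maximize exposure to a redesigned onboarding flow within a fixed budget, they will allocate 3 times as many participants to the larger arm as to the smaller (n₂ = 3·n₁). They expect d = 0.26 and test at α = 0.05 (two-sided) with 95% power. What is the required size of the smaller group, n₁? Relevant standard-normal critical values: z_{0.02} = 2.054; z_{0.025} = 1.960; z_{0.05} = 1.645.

With allocation ratio k = n₂/n₁ = 3, Var(x̄₁−x̄₂) = σ²(1/n₁ + 1/(k·n₁)) = σ²·(k+1)/(k·n₁).
So n₁ = (1 + 1/k)·((z_{α/2} + z_β)/d)² = 1.333 × (3.605/0.26)².
n₁ = 1.333 × 192.25 = 256.3.
Round up: n₁ = 257, giving n₂ = 3 × 257 = 771.

n₁ = 257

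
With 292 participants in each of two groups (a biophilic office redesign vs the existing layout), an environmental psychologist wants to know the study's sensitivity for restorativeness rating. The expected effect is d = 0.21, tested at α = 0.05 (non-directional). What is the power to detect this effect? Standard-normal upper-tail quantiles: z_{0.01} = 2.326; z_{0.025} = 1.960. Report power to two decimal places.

For two equal groups, power = Φ(d·√(n/2) − z_{α/2}).
d·√(n/2) = 0.21 × √(292/2) = 0.21 × 12.083 = 2.537.
z_β = 2.537 − 1.960 = 0.577.
Power = Φ(0.577) = 0.718.

power ≈ 0.72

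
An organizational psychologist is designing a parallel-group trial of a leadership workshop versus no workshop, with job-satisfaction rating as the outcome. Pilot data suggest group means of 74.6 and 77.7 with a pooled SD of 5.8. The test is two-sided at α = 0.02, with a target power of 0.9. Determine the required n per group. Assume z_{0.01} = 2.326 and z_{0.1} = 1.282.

n = 92 per group

Cohen's d = |M₁ − M₂| / SD_pooled = |74.6 − 77.7| / 5.8 = 3.1 / 5.8 = 0.534.
For two independent groups with equal n: n = 2·((z_{α/2} + z_β) / d)².
z_{α/2} + z_β = 2.326 + 1.282 = 3.608.
n = 2 × (3.608 / 0.534)² = 2 × 6.757² = 2 × 45.65 = 91.3.
Round up to the next whole participant.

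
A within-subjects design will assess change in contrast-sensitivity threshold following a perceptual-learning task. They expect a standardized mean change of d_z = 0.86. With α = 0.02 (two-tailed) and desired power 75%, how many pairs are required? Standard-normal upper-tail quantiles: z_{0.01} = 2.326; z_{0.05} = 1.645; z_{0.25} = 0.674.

For a paired (one-sample on differences) test: n = ((z_{α/2} + z_β) / d)².
z_{α/2} + z_β = 2.326 + 0.674 = 3.000.
n = (3.000 / 0.86)² = 3.488² = 12.17.
Round up.

n = 13 pairs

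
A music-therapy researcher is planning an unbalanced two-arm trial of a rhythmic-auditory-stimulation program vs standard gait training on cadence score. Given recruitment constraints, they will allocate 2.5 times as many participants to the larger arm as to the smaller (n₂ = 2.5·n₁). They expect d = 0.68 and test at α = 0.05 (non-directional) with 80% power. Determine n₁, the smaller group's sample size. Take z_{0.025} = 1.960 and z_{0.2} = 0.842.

With allocation ratio k = n₂/n₁ = 2.5, Var(x̄₁−x̄₂) = σ²(1/n₁ + 1/(k·n₁)) = σ²·(k+1)/(k·n₁).
So n₁ = (1 + 1/k)·((z_{α/2} + z_β)/d)² = 1.400 × (2.802/0.68)².
n₁ = 1.400 × 16.98 = 23.8.
Round up: n₁ = 24, giving n₂ = 2.5 × 24 = 60.

n₁ = 24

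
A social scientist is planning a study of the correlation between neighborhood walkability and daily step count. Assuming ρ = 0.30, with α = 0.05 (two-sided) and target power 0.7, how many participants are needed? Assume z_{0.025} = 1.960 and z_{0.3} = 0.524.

Fisher's z: C = ½·ln((1+r)/(1−r)) = ½·ln(1.8571) = 0.3095.
n = ((z_{α/2} + z_β)/C)² + 3.
(1.960 + 0.524) / 0.3095 = 2.484 / 0.3095 = 8.026.
n = 8.026² + 3 = 64.41 + 3 = 67.4.
Round up.

n = 68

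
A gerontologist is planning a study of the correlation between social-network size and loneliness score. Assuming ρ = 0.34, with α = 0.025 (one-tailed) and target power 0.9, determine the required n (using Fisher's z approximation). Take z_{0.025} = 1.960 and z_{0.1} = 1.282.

n = 87

Fisher's z: C = ½·ln((1+r)/(1−r)) = ½·ln(2.0303) = 0.3541.
n = ((z_{α} + z_β)/C)² + 3.
(1.960 + 1.282) / 0.3541 = 3.242 / 0.3541 = 9.156.
n = 9.156² + 3 = 83.83 + 3 = 86.8.
Round up.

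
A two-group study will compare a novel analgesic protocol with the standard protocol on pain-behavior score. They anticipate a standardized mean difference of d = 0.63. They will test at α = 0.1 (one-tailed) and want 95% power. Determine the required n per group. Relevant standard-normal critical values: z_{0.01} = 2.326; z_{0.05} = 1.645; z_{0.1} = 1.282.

n = 44 per group

For two independent groups with equal n: n = 2·((z_{α} + z_β) / d)².
z_{α} + z_β = 1.282 + 1.645 = 2.927.
n = 2 × (2.927 / 0.63)² = 2 × 4.646² = 2 × 21.59 = 43.2.
Round up to the next whole participant.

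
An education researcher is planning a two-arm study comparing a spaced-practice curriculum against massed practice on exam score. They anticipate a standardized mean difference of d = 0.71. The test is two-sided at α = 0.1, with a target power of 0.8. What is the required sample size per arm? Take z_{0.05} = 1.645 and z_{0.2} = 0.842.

For two independent groups with equal n: n = 2·((z_{α/2} + z_β) / d)².
z_{α/2} + z_β = 1.645 + 0.842 = 2.487.
n = 2 × (2.487 / 0.71)² = 2 × 3.503² = 2 × 12.27 = 24.5.
Round up to the next whole participant.

n = 25 per group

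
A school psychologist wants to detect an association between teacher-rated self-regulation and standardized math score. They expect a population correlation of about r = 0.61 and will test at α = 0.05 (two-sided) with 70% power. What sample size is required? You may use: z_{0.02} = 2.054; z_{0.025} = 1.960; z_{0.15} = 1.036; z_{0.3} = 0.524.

Fisher's z: C = ½·ln((1+r)/(1−r)) = ½·ln(4.1282) = 0.7089.
n = ((z_{α/2} + z_β)/C)² + 3.
(1.960 + 0.524) / 0.7089 = 2.484 / 0.7089 = 3.504.
n = 3.504² + 3 = 12.28 + 3 = 15.3.
Round up.

n = 16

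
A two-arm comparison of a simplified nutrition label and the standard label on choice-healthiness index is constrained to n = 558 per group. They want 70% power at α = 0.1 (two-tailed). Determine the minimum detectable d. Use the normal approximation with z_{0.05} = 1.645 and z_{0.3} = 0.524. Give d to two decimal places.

For two independent groups of n = 558 each: d_min = (z_{α/2} + z_β)·√(2/n).
z-sum = 1.645 + 0.524 = 2.169.
d_min = 2.169 × √(2/558) = 2.169 × 0.0599 = 0.130.

d_min ≈ 0.13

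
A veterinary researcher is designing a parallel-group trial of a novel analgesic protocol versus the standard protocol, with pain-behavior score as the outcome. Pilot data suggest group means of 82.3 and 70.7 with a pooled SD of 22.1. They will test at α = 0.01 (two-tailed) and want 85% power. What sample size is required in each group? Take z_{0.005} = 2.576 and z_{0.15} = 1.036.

Cohen's d = |M₁ − M₂| / SD_pooled = |82.3 − 70.7| / 22.1 = 11.6 / 22.1 = 0.525.
For two independent groups with equal n: n = 2·((z_{α/2} + z_β) / d)².
z_{α/2} + z_β = 2.576 + 1.036 = 3.612.
n = 2 × (3.612 / 0.525)² = 2 × 6.880² = 2 × 47.33 = 94.7.
Round up to the next whole participant.

n = 95 per group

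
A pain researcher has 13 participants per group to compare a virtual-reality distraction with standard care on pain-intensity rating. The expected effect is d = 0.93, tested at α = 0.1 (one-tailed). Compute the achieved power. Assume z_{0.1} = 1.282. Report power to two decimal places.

For two equal groups, power = Φ(d·√(n/2) − z_{α}).
d·√(n/2) = 0.93 × √(13/2) = 0.93 × 2.550 = 2.371.
z_β = 2.371 − 1.282 = 1.089.
Power = Φ(1.089) = 0.862.

power ≈ 0.86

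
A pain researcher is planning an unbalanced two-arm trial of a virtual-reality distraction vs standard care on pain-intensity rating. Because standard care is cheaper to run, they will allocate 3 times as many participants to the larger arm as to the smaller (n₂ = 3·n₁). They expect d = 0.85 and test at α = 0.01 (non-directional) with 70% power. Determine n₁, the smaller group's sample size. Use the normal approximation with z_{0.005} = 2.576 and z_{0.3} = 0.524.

n₁ = 18

With allocation ratio k = n₂/n₁ = 3, Var(x̄₁−x̄₂) = σ²(1/n₁ + 1/(k·n₁)) = σ²·(k+1)/(k·n₁).
So n₁ = (1 + 1/k)·((z_{α/2} + z_β)/d)² = 1.333 × (3.100/0.85)².
n₁ = 1.333 × 13.30 = 17.7.
Round up: n₁ = 18, giving n₂ = 3 × 18 = 54.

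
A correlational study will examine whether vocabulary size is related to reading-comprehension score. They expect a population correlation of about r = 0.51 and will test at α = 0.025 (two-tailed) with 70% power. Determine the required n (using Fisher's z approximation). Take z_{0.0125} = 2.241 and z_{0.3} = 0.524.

n = 28

Fisher's z: C = ½·ln((1+r)/(1−r)) = ½·ln(3.0816) = 0.5627.
n = ((z_{α/2} + z_β)/C)² + 3.
(2.241 + 0.524) / 0.5627 = 2.765 / 0.5627 = 4.914.
n = 4.914² + 3 = 24.15 + 3 = 27.1.
Round up.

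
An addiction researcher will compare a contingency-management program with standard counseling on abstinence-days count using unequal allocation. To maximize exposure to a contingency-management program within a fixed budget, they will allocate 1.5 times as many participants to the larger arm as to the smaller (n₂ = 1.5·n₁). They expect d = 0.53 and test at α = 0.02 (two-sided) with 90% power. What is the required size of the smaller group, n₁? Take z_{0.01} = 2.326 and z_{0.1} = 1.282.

With allocation ratio k = n₂/n₁ = 1.5, Var(x̄₁−x̄₂) = σ²(1/n₁ + 1/(k·n₁)) = σ²·(k+1)/(k·n₁).
So n₁ = (1 + 1/k)·((z_{α/2} + z_β)/d)² = 1.667 × (3.608/0.53)².
n₁ = 1.667 × 46.34 = 77.2.
Round up: n₁ = 78, giving n₂ = 1.5 × 78 = 117.

n₁ = 78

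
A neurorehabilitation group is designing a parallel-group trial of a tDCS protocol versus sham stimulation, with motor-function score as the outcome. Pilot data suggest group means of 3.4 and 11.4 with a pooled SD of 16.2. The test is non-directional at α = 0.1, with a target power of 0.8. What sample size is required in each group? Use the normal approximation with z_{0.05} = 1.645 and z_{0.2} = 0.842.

n = 51 per group

Cohen's d = |M₁ − M₂| / SD_pooled = |3.4 − 11.4| / 16.2 = 8.0 / 16.2 = 0.494.
For two independent groups with equal n: n = 2·((z_{α/2} + z_β) / d)².
z_{α/2} + z_β = 1.645 + 0.842 = 2.487.
n = 2 × (2.487 / 0.494)² = 2 × 5.034² = 2 × 25.35 = 50.7.
Round up to the next whole participant.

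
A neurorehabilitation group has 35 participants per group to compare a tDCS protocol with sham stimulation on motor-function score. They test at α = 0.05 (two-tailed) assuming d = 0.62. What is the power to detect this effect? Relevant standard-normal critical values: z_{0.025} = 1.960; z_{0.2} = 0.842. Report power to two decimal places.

power ≈ 0.74

For two equal groups, power = Φ(d·√(n/2) − z_{α/2}).
d·√(n/2) = 0.62 × √(35/2) = 0.62 × 4.183 = 2.594.
z_β = 2.594 − 1.960 = 0.634.
Power = Φ(0.634) = 0.737.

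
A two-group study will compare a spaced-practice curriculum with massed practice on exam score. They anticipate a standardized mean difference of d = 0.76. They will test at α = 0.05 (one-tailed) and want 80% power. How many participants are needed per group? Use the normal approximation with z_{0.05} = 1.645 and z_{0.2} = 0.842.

For two independent groups with equal n: n = 2·((z_{α} + z_β) / d)².
z_{α} + z_β = 1.645 + 0.842 = 2.487.
n = 2 × (2.487 / 0.76)² = 2 × 3.272² = 2 × 10.71 = 21.4.
Round up to the next whole participant.

n = 22 per group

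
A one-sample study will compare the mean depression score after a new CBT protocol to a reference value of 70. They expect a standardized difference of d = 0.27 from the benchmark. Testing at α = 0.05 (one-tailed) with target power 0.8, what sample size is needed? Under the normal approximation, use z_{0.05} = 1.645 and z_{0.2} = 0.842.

For a one-sample test: n = ((z_{α} + z_β) / d)².
z_{α} + z_β = 1.645 + 0.842 = 2.487.
n = (2.487 / 0.27)² = 9.211² = 84.84.
Round up.

n = 85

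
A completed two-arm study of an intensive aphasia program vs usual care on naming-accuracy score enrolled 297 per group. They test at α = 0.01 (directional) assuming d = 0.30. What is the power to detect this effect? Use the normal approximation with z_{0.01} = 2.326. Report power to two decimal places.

power ≈ 0.91

For two equal groups, power = Φ(d·√(n/2) − z_{α}).
d·√(n/2) = 0.30 × √(297/2) = 0.30 × 12.186 = 3.656.
z_β = 3.656 − 2.326 = 1.330.
Power = Φ(1.330) = 0.908.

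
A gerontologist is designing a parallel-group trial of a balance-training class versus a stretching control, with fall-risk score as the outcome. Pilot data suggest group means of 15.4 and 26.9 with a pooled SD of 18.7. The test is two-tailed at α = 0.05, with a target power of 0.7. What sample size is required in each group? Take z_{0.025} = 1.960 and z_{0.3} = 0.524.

Cohen's d = |M₁ − M₂| / SD_pooled = |15.4 − 26.9| / 18.7 = 11.5 / 18.7 = 0.615.
For two independent groups with equal n: n = 2·((z_{α/2} + z_β) / d)².
z_{α/2} + z_β = 1.960 + 0.524 = 2.484.
n = 2 × (2.484 / 0.615)² = 2 × 4.039² = 2 × 16.31 = 32.6.
Round up to the next whole participant.

n = 33 per group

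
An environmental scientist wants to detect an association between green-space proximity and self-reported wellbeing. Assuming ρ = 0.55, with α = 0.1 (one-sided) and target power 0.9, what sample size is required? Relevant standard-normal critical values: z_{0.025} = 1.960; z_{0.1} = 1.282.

Fisher's z: C = ½·ln((1+r)/(1−r)) = ½·ln(3.4444) = 0.6184.
n = ((z_{α} + z_β)/C)² + 3.
(1.282 + 1.282) / 0.6184 = 2.564 / 0.6184 = 4.146.
n = 4.146² + 3 = 17.19 + 3 = 20.2.
Round up.

n = 21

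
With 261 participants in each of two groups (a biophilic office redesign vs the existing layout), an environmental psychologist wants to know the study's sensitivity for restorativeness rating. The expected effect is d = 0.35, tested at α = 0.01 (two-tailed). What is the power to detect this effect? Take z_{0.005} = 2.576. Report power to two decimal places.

For two equal groups, power = Φ(d·√(n/2) − z_{α/2}).
d·√(n/2) = 0.35 × √(261/2) = 0.35 × 11.424 = 3.998.
z_β = 3.998 − 2.576 = 1.422.
Power = Φ(1.422) = 0.923.

power ≈ 0.92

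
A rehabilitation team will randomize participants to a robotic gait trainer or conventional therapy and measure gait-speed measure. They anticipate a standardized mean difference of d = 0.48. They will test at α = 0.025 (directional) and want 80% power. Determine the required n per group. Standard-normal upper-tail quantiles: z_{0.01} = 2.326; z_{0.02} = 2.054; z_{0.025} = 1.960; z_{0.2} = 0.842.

n = 69 per group

For two independent groups with equal n: n = 2·((z_{α} + z_β) / d)².
z_{α} + z_β = 1.960 + 0.842 = 2.802.
n = 2 × (2.802 / 0.48)² = 2 × 5.838² = 2 × 34.08 = 68.2.
Round up to the next whole participant.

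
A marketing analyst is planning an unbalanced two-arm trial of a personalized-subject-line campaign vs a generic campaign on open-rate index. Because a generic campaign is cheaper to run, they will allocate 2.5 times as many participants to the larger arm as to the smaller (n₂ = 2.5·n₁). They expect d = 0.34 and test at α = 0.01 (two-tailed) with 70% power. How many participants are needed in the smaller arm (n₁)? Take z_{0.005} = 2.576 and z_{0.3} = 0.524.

With allocation ratio k = n₂/n₁ = 2.5, Var(x̄₁−x̄₂) = σ²(1/n₁ + 1/(k·n₁)) = σ²·(k+1)/(k·n₁).
So n₁ = (1 + 1/k)·((z_{α/2} + z_β)/d)² = 1.400 × (3.100/0.34)².
n₁ = 1.400 × 83.13 = 116.4.
Round up: n₁ = 117, giving n₂ = ⌈2.5 × 117⌉ = ⌈292.5⌉ = 293.

n₁ = 117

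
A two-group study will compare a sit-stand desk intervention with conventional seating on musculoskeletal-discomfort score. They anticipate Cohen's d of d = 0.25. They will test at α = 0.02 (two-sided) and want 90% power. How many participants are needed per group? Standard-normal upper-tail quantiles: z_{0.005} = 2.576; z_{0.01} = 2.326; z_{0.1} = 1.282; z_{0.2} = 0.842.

n = 417 per group

For two independent groups with equal n: n = 2·((z_{α/2} + z_β) / d)².
z_{α/2} + z_β = 2.326 + 1.282 = 3.608.
n = 2 × (3.608 / 0.25)² = 2 × 14.432² = 2 × 208.28 = 416.6.
Round up to the next whole participant.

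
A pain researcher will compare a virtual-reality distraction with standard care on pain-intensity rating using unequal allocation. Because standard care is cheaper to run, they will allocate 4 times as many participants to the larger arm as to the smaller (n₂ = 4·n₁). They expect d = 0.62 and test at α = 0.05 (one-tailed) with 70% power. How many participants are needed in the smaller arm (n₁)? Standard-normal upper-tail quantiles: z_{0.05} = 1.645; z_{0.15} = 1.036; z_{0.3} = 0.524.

n₁ = 16

With allocation ratio k = n₂/n₁ = 4, Var(x̄₁−x̄₂) = σ²(1/n₁ + 1/(k·n₁)) = σ²·(k+1)/(k·n₁).
So n₁ = (1 + 1/k)·((z_{α} + z_β)/d)² = 1.250 × (2.169/0.62)².
n₁ = 1.250 × 12.24 = 15.3.
Round up: n₁ = 16, giving n₂ = 4 × 16 = 64.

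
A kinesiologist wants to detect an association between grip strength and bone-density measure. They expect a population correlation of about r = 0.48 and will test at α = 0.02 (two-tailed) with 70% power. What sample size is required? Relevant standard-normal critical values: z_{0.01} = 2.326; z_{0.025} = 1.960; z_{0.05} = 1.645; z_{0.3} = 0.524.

Fisher's z: C = ½·ln((1+r)/(1−r)) = ½·ln(2.8462) = 0.5230.
n = ((z_{α/2} + z_β)/C)² + 3.
(2.326 + 0.524) / 0.5230 = 2.850 / 0.5230 = 5.449.
n = 5.449² + 3 = 29.70 + 3 = 32.7.
Round up.

n = 33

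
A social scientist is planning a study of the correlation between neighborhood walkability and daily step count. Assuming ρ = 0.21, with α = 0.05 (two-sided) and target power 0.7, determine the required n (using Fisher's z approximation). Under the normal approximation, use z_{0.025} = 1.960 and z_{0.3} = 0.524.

Fisher's z: C = ½·ln((1+r)/(1−r)) = ½·ln(1.5316) = 0.2132.
n = ((z_{α/2} + z_β)/C)² + 3.
(1.960 + 0.524) / 0.2132 = 2.484 / 0.2132 = 11.651.
n = 11.651² + 3 = 135.75 + 3 = 138.7.
Round up.

n = 139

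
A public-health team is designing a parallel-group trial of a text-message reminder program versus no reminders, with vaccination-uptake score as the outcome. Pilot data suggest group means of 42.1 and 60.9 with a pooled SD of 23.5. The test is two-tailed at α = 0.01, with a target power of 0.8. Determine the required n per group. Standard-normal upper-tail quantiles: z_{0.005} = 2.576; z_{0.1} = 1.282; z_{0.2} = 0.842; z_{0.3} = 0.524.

Cohen's d = |M₁ − M₂| / SD_pooled = |42.1 − 60.9| / 23.5 = 18.8 / 23.5 = 0.800.
For two independent groups with equal n: n = 2·((z_{α/2} + z_β) / d)².
z_{α/2} + z_β = 2.576 + 0.842 = 3.418.
n = 2 × (3.418 / 0.800)² = 2 × 4.272² = 2 × 18.25 = 36.5.
Round up to the next whole participant.

n = 37 per group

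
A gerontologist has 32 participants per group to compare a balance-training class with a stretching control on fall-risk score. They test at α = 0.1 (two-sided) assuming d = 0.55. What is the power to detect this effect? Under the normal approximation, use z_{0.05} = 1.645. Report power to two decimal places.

For two equal groups, power = Φ(d·√(n/2) − z_{α/2}).
d·√(n/2) = 0.55 × √(32/2) = 0.55 × 4.000 = 2.200.
z_β = 2.200 − 1.645 = 0.555.
Power = Φ(0.555) = 0.711.

power ≈ 0.71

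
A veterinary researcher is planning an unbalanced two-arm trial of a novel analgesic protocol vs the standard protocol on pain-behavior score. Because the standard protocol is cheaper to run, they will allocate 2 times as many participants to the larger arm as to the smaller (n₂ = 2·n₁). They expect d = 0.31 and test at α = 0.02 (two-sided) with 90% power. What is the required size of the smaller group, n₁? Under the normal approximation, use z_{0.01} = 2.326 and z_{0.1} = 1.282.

n₁ = 204

With allocation ratio k = n₂/n₁ = 2, Var(x̄₁−x̄₂) = σ²(1/n₁ + 1/(k·n₁)) = σ²·(k+1)/(k·n₁).
So n₁ = (1 + 1/k)·((z_{α/2} + z_β)/d)² = 1.500 × (3.608/0.31)².
n₁ = 1.500 × 135.46 = 203.2.
Round up: n₁ = 204, giving n₂ = 2 × 204 = 408.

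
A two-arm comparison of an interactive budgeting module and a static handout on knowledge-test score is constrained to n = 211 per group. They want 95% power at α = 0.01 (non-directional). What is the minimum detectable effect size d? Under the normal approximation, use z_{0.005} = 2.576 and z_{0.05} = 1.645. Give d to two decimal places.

For two independent groups of n = 211 each: d_min = (z_{α/2} + z_β)·√(2/n).
z-sum = 2.576 + 1.645 = 4.221.
d_min = 4.221 × √(2/211) = 4.221 × 0.0974 = 0.411.

d_min ≈ 0.41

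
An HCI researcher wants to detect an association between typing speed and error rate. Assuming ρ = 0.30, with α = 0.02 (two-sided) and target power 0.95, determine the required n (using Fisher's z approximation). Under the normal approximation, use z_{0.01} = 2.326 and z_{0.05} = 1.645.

n = 168

Fisher's z: C = ½·ln((1+r)/(1−r)) = ½·ln(1.8571) = 0.3095.
n = ((z_{α/2} + z_β)/C)² + 3.
(2.326 + 1.645) / 0.3095 = 3.971 / 0.3095 = 12.830.
n = 12.830² + 3 = 164.62 + 3 = 167.6.
Round up.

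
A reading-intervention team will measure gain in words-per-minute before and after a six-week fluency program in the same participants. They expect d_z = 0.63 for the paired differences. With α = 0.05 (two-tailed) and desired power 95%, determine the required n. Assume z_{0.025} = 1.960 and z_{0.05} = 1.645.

For a paired (one-sample on differences) test: n = ((z_{α/2} + z_β) / d)².
z_{α/2} + z_β = 1.960 + 1.645 = 3.605.
n = (3.605 / 0.63)² = 5.722² = 32.74.
Round up.

n = 33 pairs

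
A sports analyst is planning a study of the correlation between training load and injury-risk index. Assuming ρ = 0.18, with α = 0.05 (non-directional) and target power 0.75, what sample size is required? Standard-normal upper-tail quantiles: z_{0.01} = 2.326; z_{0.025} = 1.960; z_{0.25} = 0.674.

n = 213

Fisher's z: C = ½·ln((1+r)/(1−r)) = ½·ln(1.4390) = 0.1820.
n = ((z_{α/2} + z_β)/C)² + 3.
(1.960 + 0.674) / 0.1820 = 2.634 / 0.1820 = 14.473.
n = 14.473² + 3 = 209.45 + 3 = 212.5.
Round up.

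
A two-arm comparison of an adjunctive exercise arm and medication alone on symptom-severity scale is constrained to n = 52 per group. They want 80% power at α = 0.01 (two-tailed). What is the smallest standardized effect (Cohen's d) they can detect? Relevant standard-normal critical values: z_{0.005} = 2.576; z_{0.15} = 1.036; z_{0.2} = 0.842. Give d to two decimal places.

For two independent groups of n = 52 each: d_min = (z_{α/2} + z_β)·√(2/n).
z-sum = 2.576 + 0.842 = 3.418.
d_min = 3.418 × √(2/52) = 3.418 × 0.1961 = 0.670.

d_min ≈ 0.67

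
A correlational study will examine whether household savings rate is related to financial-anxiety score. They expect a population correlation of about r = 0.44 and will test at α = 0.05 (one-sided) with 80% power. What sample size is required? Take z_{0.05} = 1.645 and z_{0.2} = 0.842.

n = 31

Fisher's z: C = ½·ln((1+r)/(1−r)) = ½·ln(2.5714) = 0.4722.
n = ((z_{α} + z_β)/C)² + 3.
(1.645 + 0.842) / 0.4722 = 2.487 / 0.4722 = 5.267.
n = 5.267² + 3 = 27.74 + 3 = 30.7.
Round up.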